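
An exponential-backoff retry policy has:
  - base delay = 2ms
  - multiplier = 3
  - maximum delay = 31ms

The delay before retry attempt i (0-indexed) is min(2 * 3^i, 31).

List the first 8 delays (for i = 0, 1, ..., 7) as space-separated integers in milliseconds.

Answer: 2 6 18 31 31 31 31 31

Derivation:
Computing each delay:
  i=0: min(2*3^0, 31) = 2
  i=1: min(2*3^1, 31) = 6
  i=2: min(2*3^2, 31) = 18
  i=3: min(2*3^3, 31) = 31
  i=4: min(2*3^4, 31) = 31
  i=5: min(2*3^5, 31) = 31
  i=6: min(2*3^6, 31) = 31
  i=7: min(2*3^7, 31) = 31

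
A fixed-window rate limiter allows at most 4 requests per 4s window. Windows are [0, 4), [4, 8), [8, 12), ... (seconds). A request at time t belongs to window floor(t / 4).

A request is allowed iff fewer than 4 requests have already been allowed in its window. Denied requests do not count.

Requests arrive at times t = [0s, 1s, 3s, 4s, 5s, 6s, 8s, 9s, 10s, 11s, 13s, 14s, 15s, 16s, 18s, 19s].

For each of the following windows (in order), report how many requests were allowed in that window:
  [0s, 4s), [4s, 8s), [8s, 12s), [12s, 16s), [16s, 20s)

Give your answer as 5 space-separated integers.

Answer: 3 3 4 3 3

Derivation:
Processing requests:
  req#1 t=0s (window 0): ALLOW
  req#2 t=1s (window 0): ALLOW
  req#3 t=3s (window 0): ALLOW
  req#4 t=4s (window 1): ALLOW
  req#5 t=5s (window 1): ALLOW
  req#6 t=6s (window 1): ALLOW
  req#7 t=8s (window 2): ALLOW
  req#8 t=9s (window 2): ALLOW
  req#9 t=10s (window 2): ALLOW
  req#10 t=11s (window 2): ALLOW
  req#11 t=13s (window 3): ALLOW
  req#12 t=14s (window 3): ALLOW
  req#13 t=15s (window 3): ALLOW
  req#14 t=16s (window 4): ALLOW
  req#15 t=18s (window 4): ALLOW
  req#16 t=19s (window 4): ALLOW

Allowed counts by window: 3 3 4 3 3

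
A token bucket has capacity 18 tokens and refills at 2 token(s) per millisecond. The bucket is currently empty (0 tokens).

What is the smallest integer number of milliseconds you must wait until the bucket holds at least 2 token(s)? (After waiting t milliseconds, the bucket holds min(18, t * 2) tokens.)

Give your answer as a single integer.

Answer: 1

Derivation:
Need t * 2 >= 2, so t >= 2/2.
Smallest integer t = ceil(2/2) = 1.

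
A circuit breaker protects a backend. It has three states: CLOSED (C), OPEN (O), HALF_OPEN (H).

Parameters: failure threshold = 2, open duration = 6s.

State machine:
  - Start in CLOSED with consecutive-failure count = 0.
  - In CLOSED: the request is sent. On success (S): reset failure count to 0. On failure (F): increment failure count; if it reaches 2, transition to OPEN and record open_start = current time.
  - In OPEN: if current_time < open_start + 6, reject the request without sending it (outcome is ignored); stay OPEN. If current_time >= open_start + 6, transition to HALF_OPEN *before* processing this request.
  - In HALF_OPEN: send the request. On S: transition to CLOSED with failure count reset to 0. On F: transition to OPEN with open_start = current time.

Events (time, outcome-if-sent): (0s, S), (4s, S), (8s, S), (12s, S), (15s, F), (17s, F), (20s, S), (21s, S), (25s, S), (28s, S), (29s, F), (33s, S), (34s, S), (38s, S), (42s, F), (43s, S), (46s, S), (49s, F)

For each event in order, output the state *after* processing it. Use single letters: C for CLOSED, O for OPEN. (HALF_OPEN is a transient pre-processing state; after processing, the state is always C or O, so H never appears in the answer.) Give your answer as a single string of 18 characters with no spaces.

Answer: CCCCCOOOCCCCCCCCCC

Derivation:
State after each event:
  event#1 t=0s outcome=S: state=CLOSED
  event#2 t=4s outcome=S: state=CLOSED
  event#3 t=8s outcome=S: state=CLOSED
  event#4 t=12s outcome=S: state=CLOSED
  event#5 t=15s outcome=F: state=CLOSED
  event#6 t=17s outcome=F: state=OPEN
  event#7 t=20s outcome=S: state=OPEN
  event#8 t=21s outcome=S: state=OPEN
  event#9 t=25s outcome=S: state=CLOSED
  event#10 t=28s outcome=S: state=CLOSED
  event#11 t=29s outcome=F: state=CLOSED
  event#12 t=33s outcome=S: state=CLOSED
  event#13 t=34s outcome=S: state=CLOSED
  event#14 t=38s outcome=S: state=CLOSED
  event#15 t=42s outcome=F: state=CLOSED
  event#16 t=43s outcome=S: state=CLOSED
  event#17 t=46s outcome=S: state=CLOSED
  event#18 t=49s outcome=F: state=CLOSED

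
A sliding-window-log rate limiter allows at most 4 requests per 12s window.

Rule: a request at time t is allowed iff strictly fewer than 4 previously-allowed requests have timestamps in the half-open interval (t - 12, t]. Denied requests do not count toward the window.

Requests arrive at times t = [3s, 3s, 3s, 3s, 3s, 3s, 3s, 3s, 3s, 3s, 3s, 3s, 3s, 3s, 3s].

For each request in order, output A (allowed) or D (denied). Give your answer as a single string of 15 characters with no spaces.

Tracking allowed requests in the window:
  req#1 t=3s: ALLOW
  req#2 t=3s: ALLOW
  req#3 t=3s: ALLOW
  req#4 t=3s: ALLOW
  req#5 t=3s: DENY
  req#6 t=3s: DENY
  req#7 t=3s: DENY
  req#8 t=3s: DENY
  req#9 t=3s: DENY
  req#10 t=3s: DENY
  req#11 t=3s: DENY
  req#12 t=3s: DENY
  req#13 t=3s: DENY
  req#14 t=3s: DENY
  req#15 t=3s: DENY

Answer: AAAADDDDDDDDDDD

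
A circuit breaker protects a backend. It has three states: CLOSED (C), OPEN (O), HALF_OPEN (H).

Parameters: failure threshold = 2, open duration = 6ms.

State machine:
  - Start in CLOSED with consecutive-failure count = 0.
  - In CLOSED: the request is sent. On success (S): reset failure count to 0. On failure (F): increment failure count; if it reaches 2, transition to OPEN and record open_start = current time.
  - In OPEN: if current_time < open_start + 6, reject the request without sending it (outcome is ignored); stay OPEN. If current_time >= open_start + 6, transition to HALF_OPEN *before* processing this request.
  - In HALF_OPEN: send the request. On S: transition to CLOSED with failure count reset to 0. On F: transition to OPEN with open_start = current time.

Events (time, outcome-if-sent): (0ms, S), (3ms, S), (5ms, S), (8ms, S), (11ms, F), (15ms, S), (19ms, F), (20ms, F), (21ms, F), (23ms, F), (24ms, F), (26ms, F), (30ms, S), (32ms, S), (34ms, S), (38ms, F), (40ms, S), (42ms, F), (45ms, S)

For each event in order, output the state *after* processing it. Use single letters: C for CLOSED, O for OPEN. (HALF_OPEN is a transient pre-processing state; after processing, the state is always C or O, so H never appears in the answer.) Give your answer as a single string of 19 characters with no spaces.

Answer: CCCCCCCOOOOOOCCCCCC

Derivation:
State after each event:
  event#1 t=0ms outcome=S: state=CLOSED
  event#2 t=3ms outcome=S: state=CLOSED
  event#3 t=5ms outcome=S: state=CLOSED
  event#4 t=8ms outcome=S: state=CLOSED
  event#5 t=11ms outcome=F: state=CLOSED
  event#6 t=15ms outcome=S: state=CLOSED
  event#7 t=19ms outcome=F: state=CLOSED
  event#8 t=20ms outcome=F: state=OPEN
  event#9 t=21ms outcome=F: state=OPEN
  event#10 t=23ms outcome=F: state=OPEN
  event#11 t=24ms outcome=F: state=OPEN
  event#12 t=26ms outcome=F: state=OPEN
  event#13 t=30ms outcome=S: state=OPEN
  event#14 t=32ms outcome=S: state=CLOSED
  event#15 t=34ms outcome=S: state=CLOSED
  event#16 t=38ms outcome=F: state=CLOSED
  event#17 t=40ms outcome=S: state=CLOSED
  event#18 t=42ms outcome=F: state=CLOSED
  event#19 t=45ms outcome=S: state=CLOSED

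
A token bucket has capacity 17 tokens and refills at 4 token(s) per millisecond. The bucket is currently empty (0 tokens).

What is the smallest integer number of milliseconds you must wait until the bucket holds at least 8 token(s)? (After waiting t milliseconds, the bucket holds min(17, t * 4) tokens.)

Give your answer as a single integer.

Need t * 4 >= 8, so t >= 8/4.
Smallest integer t = ceil(8/4) = 2.

Answer: 2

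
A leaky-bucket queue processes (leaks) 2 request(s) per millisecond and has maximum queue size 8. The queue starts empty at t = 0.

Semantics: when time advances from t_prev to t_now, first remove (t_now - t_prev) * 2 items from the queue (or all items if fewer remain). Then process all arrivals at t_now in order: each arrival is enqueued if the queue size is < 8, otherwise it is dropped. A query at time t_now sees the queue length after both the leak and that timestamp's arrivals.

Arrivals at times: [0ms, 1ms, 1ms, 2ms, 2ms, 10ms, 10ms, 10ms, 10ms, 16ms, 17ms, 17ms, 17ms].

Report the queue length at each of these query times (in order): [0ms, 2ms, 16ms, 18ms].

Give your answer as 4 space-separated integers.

Answer: 1 2 1 1

Derivation:
Queue lengths at query times:
  query t=0ms: backlog = 1
  query t=2ms: backlog = 2
  query t=16ms: backlog = 1
  query t=18ms: backlog = 1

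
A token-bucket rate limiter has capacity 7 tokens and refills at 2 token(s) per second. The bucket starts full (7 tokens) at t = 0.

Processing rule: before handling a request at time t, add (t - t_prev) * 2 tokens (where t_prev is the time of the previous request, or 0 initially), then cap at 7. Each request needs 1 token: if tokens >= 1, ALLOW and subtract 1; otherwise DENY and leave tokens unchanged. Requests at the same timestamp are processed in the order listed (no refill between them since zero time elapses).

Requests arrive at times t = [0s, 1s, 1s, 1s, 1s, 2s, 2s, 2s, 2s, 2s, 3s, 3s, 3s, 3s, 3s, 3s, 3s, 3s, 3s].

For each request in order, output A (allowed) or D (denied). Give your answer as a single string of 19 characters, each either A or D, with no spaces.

Answer: AAAAAAAAAAAADDDDDDD

Derivation:
Simulating step by step:
  req#1 t=0s: ALLOW
  req#2 t=1s: ALLOW
  req#3 t=1s: ALLOW
  req#4 t=1s: ALLOW
  req#5 t=1s: ALLOW
  req#6 t=2s: ALLOW
  req#7 t=2s: ALLOW
  req#8 t=2s: ALLOW
  req#9 t=2s: ALLOW
  req#10 t=2s: ALLOW
  req#11 t=3s: ALLOW
  req#12 t=3s: ALLOW
  req#13 t=3s: DENY
  req#14 t=3s: DENY
  req#15 t=3s: DENY
  req#16 t=3s: DENY
  req#17 t=3s: DENY
  req#18 t=3s: DENY
  req#19 t=3s: DENY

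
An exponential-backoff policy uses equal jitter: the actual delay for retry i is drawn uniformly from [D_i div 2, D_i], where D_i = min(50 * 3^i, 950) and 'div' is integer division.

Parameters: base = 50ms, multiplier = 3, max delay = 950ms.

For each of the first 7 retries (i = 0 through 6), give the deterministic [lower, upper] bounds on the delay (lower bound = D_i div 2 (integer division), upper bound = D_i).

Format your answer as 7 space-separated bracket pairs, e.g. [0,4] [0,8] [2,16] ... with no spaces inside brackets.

Answer: [25,50] [75,150] [225,450] [475,950] [475,950] [475,950] [475,950]

Derivation:
Computing bounds per retry:
  i=0: D_i=min(50*3^0,950)=50, bounds=[25,50]
  i=1: D_i=min(50*3^1,950)=150, bounds=[75,150]
  i=2: D_i=min(50*3^2,950)=450, bounds=[225,450]
  i=3: D_i=min(50*3^3,950)=950, bounds=[475,950]
  i=4: D_i=min(50*3^4,950)=950, bounds=[475,950]
  i=5: D_i=min(50*3^5,950)=950, bounds=[475,950]
  i=6: D_i=min(50*3^6,950)=950, bounds=[475,950]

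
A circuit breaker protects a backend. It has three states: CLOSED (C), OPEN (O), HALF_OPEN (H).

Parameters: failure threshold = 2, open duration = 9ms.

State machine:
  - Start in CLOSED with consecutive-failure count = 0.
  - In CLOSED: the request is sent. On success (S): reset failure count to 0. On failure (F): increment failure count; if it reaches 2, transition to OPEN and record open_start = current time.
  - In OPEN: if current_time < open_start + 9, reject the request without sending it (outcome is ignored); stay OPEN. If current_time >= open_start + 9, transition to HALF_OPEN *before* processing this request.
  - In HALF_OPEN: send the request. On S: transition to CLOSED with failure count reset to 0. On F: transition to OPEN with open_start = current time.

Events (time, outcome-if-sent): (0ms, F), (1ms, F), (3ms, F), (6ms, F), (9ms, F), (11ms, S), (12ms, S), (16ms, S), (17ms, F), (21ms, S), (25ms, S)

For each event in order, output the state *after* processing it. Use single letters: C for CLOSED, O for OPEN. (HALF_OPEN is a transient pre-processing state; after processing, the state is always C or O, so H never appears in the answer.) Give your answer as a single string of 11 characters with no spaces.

Answer: COOOOCCCCCC

Derivation:
State after each event:
  event#1 t=0ms outcome=F: state=CLOSED
  event#2 t=1ms outcome=F: state=OPEN
  event#3 t=3ms outcome=F: state=OPEN
  event#4 t=6ms outcome=F: state=OPEN
  event#5 t=9ms outcome=F: state=OPEN
  event#6 t=11ms outcome=S: state=CLOSED
  event#7 t=12ms outcome=S: state=CLOSED
  event#8 t=16ms outcome=S: state=CLOSED
  event#9 t=17ms outcome=F: state=CLOSED
  event#10 t=21ms outcome=S: state=CLOSED
  event#11 t=25ms outcome=S: state=CLOSED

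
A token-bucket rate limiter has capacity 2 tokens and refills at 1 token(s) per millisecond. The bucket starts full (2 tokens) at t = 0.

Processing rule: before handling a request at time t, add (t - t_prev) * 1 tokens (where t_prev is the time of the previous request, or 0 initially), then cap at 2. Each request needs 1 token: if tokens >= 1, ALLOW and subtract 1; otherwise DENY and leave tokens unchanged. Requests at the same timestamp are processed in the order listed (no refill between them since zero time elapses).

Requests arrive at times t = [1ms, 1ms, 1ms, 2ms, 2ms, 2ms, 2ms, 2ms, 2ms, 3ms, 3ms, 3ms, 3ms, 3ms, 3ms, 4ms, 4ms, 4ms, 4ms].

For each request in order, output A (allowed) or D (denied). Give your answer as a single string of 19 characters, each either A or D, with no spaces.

Simulating step by step:
  req#1 t=1ms: ALLOW
  req#2 t=1ms: ALLOW
  req#3 t=1ms: DENY
  req#4 t=2ms: ALLOW
  req#5 t=2ms: DENY
  req#6 t=2ms: DENY
  req#7 t=2ms: DENY
  req#8 t=2ms: DENY
  req#9 t=2ms: DENY
  req#10 t=3ms: ALLOW
  req#11 t=3ms: DENY
  req#12 t=3ms: DENY
  req#13 t=3ms: DENY
  req#14 t=3ms: DENY
  req#15 t=3ms: DENY
  req#16 t=4ms: ALLOW
  req#17 t=4ms: DENY
  req#18 t=4ms: DENY
  req#19 t=4ms: DENY

Answer: AADADDDDDADDDDDADDD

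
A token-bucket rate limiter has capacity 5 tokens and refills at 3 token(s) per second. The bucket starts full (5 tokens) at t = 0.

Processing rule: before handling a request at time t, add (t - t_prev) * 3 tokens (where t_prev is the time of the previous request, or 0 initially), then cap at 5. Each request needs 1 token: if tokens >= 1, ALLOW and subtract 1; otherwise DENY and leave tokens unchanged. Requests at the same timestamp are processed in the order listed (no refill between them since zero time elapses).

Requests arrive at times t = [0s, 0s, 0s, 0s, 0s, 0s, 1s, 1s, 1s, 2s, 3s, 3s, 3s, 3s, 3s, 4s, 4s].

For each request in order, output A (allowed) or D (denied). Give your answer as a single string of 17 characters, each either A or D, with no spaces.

Answer: AAAAADAAAAAAAAAAA

Derivation:
Simulating step by step:
  req#1 t=0s: ALLOW
  req#2 t=0s: ALLOW
  req#3 t=0s: ALLOW
  req#4 t=0s: ALLOW
  req#5 t=0s: ALLOW
  req#6 t=0s: DENY
  req#7 t=1s: ALLOW
  req#8 t=1s: ALLOW
  req#9 t=1s: ALLOW
  req#10 t=2s: ALLOW
  req#11 t=3s: ALLOW
  req#12 t=3s: ALLOW
  req#13 t=3s: ALLOW
  req#14 t=3s: ALLOW
  req#15 t=3s: ALLOW
  req#16 t=4s: ALLOW
  req#17 t=4s: ALLOW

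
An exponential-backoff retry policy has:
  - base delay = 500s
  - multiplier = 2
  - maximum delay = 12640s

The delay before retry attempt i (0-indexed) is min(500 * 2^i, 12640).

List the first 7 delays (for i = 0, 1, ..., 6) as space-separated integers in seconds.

Answer: 500 1000 2000 4000 8000 12640 12640

Derivation:
Computing each delay:
  i=0: min(500*2^0, 12640) = 500
  i=1: min(500*2^1, 12640) = 1000
  i=2: min(500*2^2, 12640) = 2000
  i=3: min(500*2^3, 12640) = 4000
  i=4: min(500*2^4, 12640) = 8000
  i=5: min(500*2^5, 12640) = 12640
  i=6: min(500*2^6, 12640) = 12640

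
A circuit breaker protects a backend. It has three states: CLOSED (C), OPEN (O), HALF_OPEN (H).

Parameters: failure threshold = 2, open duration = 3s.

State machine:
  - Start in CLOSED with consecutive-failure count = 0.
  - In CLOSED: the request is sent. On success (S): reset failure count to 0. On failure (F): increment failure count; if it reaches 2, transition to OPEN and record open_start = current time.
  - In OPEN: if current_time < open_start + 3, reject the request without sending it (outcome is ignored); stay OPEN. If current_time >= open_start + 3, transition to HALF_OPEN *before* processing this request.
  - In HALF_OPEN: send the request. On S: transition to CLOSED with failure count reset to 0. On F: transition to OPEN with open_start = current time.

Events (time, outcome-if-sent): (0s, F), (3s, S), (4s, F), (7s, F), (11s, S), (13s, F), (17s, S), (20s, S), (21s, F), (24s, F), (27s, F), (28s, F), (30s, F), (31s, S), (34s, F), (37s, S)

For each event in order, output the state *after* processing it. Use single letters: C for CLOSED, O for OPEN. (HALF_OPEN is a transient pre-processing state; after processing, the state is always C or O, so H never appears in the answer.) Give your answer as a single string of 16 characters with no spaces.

State after each event:
  event#1 t=0s outcome=F: state=CLOSED
  event#2 t=3s outcome=S: state=CLOSED
  event#3 t=4s outcome=F: state=CLOSED
  event#4 t=7s outcome=F: state=OPEN
  event#5 t=11s outcome=S: state=CLOSED
  event#6 t=13s outcome=F: state=CLOSED
  event#7 t=17s outcome=S: state=CLOSED
  event#8 t=20s outcome=S: state=CLOSED
  event#9 t=21s outcome=F: state=CLOSED
  event#10 t=24s outcome=F: state=OPEN
  event#11 t=27s outcome=F: state=OPEN
  event#12 t=28s outcome=F: state=OPEN
  event#13 t=30s outcome=F: state=OPEN
  event#14 t=31s outcome=S: state=OPEN
  event#15 t=34s outcome=F: state=OPEN
  event#16 t=37s outcome=S: state=CLOSED

Answer: CCCOCCCCCOOOOOOC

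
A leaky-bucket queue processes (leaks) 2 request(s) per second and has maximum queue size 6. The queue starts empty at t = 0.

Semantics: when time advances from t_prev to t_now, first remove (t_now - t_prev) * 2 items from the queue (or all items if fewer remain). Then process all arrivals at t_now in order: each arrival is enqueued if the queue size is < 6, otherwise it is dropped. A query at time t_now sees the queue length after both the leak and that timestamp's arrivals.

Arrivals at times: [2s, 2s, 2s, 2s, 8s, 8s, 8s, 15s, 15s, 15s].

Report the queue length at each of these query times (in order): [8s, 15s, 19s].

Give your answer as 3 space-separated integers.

Queue lengths at query times:
  query t=8s: backlog = 3
  query t=15s: backlog = 3
  query t=19s: backlog = 0

Answer: 3 3 0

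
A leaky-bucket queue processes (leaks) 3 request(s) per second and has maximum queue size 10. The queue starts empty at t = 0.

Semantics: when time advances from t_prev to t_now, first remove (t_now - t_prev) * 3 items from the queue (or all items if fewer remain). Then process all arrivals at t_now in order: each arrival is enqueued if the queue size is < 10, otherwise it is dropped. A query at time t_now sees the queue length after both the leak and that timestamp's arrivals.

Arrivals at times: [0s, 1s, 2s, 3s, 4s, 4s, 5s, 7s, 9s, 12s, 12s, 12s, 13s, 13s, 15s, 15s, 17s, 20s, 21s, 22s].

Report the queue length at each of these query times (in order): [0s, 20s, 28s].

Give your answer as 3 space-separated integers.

Answer: 1 1 0

Derivation:
Queue lengths at query times:
  query t=0s: backlog = 1
  query t=20s: backlog = 1
  query t=28s: backlog = 0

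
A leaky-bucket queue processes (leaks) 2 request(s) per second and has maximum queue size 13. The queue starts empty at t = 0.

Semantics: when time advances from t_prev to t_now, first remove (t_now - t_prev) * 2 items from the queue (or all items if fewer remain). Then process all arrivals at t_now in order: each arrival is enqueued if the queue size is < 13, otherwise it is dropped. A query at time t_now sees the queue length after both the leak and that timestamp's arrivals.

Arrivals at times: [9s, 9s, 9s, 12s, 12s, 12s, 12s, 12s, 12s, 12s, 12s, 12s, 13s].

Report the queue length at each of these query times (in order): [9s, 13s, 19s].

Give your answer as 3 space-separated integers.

Answer: 3 8 0

Derivation:
Queue lengths at query times:
  query t=9s: backlog = 3
  query t=13s: backlog = 8
  query t=19s: backlog = 0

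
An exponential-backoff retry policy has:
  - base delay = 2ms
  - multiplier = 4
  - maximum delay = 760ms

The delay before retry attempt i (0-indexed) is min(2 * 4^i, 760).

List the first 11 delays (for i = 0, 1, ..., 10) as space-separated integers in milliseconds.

Answer: 2 8 32 128 512 760 760 760 760 760 760

Derivation:
Computing each delay:
  i=0: min(2*4^0, 760) = 2
  i=1: min(2*4^1, 760) = 8
  i=2: min(2*4^2, 760) = 32
  i=3: min(2*4^3, 760) = 128
  i=4: min(2*4^4, 760) = 512
  i=5: min(2*4^5, 760) = 760
  i=6: min(2*4^6, 760) = 760
  i=7: min(2*4^7, 760) = 760
  i=8: min(2*4^8, 760) = 760
  i=9: min(2*4^9, 760) = 760
  i=10: min(2*4^10, 760) = 760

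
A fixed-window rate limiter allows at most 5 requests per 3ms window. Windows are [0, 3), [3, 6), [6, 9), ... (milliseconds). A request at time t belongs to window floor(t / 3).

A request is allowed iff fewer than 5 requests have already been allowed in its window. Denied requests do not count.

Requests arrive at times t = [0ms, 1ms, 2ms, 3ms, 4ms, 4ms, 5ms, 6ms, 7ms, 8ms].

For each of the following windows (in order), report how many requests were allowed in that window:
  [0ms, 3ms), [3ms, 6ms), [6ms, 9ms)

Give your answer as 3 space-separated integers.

Answer: 3 4 3

Derivation:
Processing requests:
  req#1 t=0ms (window 0): ALLOW
  req#2 t=1ms (window 0): ALLOW
  req#3 t=2ms (window 0): ALLOW
  req#4 t=3ms (window 1): ALLOW
  req#5 t=4ms (window 1): ALLOW
  req#6 t=4ms (window 1): ALLOW
  req#7 t=5ms (window 1): ALLOW
  req#8 t=6ms (window 2): ALLOW
  req#9 t=7ms (window 2): ALLOW
  req#10 t=8ms (window 2): ALLOW

Allowed counts by window: 3 4 3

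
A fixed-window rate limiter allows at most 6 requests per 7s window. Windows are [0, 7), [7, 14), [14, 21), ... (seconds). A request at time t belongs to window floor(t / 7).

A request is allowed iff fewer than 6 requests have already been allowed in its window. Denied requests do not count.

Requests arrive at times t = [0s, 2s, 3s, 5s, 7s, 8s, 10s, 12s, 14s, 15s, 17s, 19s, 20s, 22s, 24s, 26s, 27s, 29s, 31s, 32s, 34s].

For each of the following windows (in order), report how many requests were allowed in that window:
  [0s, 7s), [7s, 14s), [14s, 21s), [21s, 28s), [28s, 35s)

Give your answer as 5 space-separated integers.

Answer: 4 4 5 4 4

Derivation:
Processing requests:
  req#1 t=0s (window 0): ALLOW
  req#2 t=2s (window 0): ALLOW
  req#3 t=3s (window 0): ALLOW
  req#4 t=5s (window 0): ALLOW
  req#5 t=7s (window 1): ALLOW
  req#6 t=8s (window 1): ALLOW
  req#7 t=10s (window 1): ALLOW
  req#8 t=12s (window 1): ALLOW
  req#9 t=14s (window 2): ALLOW
  req#10 t=15s (window 2): ALLOW
  req#11 t=17s (window 2): ALLOW
  req#12 t=19s (window 2): ALLOW
  req#13 t=20s (window 2): ALLOW
  req#14 t=22s (window 3): ALLOW
  req#15 t=24s (window 3): ALLOW
  req#16 t=26s (window 3): ALLOW
  req#17 t=27s (window 3): ALLOW
  req#18 t=29s (window 4): ALLOW
  req#19 t=31s (window 4): ALLOW
  req#20 t=32s (window 4): ALLOW
  req#21 t=34s (window 4): ALLOW

Allowed counts by window: 4 4 5 4 4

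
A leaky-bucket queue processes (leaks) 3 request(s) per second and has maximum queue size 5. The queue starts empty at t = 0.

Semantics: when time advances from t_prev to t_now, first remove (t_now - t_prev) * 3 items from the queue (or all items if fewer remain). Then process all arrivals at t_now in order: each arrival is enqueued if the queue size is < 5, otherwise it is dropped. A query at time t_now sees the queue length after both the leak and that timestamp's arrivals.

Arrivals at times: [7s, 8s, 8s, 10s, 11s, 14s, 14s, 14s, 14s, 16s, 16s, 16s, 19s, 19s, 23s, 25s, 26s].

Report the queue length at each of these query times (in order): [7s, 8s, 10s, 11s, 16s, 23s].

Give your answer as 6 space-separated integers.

Answer: 1 2 1 1 3 1

Derivation:
Queue lengths at query times:
  query t=7s: backlog = 1
  query t=8s: backlog = 2
  query t=10s: backlog = 1
  query t=11s: backlog = 1
  query t=16s: backlog = 3
  query t=23s: backlog = 1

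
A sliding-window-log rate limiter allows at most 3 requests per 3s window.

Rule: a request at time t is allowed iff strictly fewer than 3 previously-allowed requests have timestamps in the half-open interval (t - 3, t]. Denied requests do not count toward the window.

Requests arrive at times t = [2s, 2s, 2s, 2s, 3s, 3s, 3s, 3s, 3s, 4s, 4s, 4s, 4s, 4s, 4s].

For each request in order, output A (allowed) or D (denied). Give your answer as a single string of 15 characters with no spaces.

Answer: AAADDDDDDDDDDDD

Derivation:
Tracking allowed requests in the window:
  req#1 t=2s: ALLOW
  req#2 t=2s: ALLOW
  req#3 t=2s: ALLOW
  req#4 t=2s: DENY
  req#5 t=3s: DENY
  req#6 t=3s: DENY
  req#7 t=3s: DENY
  req#8 t=3s: DENY
  req#9 t=3s: DENY
  req#10 t=4s: DENY
  req#11 t=4s: DENY
  req#12 t=4s: DENY
  req#13 t=4s: DENY
  req#14 t=4s: DENY
  req#15 t=4s: DENY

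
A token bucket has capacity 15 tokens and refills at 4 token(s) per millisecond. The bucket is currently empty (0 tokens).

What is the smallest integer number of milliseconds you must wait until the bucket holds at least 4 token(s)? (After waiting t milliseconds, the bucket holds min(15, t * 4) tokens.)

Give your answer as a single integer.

Answer: 1

Derivation:
Need t * 4 >= 4, so t >= 4/4.
Smallest integer t = ceil(4/4) = 1.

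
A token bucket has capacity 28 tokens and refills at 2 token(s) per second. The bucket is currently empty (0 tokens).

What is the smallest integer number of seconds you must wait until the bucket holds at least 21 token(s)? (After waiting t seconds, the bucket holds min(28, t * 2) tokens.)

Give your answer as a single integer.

Answer: 11

Derivation:
Need t * 2 >= 21, so t >= 21/2.
Smallest integer t = ceil(21/2) = 11.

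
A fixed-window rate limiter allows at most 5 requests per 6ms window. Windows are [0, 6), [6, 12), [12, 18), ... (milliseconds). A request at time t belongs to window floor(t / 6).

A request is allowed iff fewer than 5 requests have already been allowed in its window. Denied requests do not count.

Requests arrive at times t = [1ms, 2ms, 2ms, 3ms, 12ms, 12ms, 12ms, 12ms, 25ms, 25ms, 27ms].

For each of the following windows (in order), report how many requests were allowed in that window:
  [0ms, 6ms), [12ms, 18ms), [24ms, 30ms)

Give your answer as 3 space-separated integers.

Processing requests:
  req#1 t=1ms (window 0): ALLOW
  req#2 t=2ms (window 0): ALLOW
  req#3 t=2ms (window 0): ALLOW
  req#4 t=3ms (window 0): ALLOW
  req#5 t=12ms (window 2): ALLOW
  req#6 t=12ms (window 2): ALLOW
  req#7 t=12ms (window 2): ALLOW
  req#8 t=12ms (window 2): ALLOW
  req#9 t=25ms (window 4): ALLOW
  req#10 t=25ms (window 4): ALLOW
  req#11 t=27ms (window 4): ALLOW

Allowed counts by window: 4 4 3

Answer: 4 4 3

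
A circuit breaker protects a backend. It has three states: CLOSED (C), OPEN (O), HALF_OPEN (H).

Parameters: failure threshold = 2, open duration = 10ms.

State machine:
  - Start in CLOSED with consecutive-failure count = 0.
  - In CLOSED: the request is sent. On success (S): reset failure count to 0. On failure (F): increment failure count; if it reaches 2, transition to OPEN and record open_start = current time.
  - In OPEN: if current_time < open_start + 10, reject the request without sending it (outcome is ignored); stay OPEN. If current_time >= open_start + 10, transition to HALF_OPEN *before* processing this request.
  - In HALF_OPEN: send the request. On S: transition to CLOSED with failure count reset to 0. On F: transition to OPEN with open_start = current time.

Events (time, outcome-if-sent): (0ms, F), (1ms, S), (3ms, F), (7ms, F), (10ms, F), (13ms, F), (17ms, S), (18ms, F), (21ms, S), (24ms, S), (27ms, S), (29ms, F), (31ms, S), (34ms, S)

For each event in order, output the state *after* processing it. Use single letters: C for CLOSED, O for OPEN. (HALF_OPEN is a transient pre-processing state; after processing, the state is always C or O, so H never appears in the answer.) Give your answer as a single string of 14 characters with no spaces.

Answer: CCCOOOCCCCCCCC

Derivation:
State after each event:
  event#1 t=0ms outcome=F: state=CLOSED
  event#2 t=1ms outcome=S: state=CLOSED
  event#3 t=3ms outcome=F: state=CLOSED
  event#4 t=7ms outcome=F: state=OPEN
  event#5 t=10ms outcome=F: state=OPEN
  event#6 t=13ms outcome=F: state=OPEN
  event#7 t=17ms outcome=S: state=CLOSED
  event#8 t=18ms outcome=F: state=CLOSED
  event#9 t=21ms outcome=S: state=CLOSED
  event#10 t=24ms outcome=S: state=CLOSED
  event#11 t=27ms outcome=S: state=CLOSED
  event#12 t=29ms outcome=F: state=CLOSED
  event#13 t=31ms outcome=S: state=CLOSED
  event#14 t=34ms outcome=S: state=CLOSED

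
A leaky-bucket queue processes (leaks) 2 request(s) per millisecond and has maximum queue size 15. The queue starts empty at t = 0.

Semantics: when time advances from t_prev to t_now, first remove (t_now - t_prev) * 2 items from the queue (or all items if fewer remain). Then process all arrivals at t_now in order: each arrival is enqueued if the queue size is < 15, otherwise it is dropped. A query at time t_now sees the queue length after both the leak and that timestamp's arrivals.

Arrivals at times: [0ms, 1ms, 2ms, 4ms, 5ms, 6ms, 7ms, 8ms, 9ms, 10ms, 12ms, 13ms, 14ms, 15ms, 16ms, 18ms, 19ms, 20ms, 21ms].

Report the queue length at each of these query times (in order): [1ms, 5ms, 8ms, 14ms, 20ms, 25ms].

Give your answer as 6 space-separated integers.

Answer: 1 1 1 1 1 0

Derivation:
Queue lengths at query times:
  query t=1ms: backlog = 1
  query t=5ms: backlog = 1
  query t=8ms: backlog = 1
  query t=14ms: backlog = 1
  query t=20ms: backlog = 1
  query t=25ms: backlog = 0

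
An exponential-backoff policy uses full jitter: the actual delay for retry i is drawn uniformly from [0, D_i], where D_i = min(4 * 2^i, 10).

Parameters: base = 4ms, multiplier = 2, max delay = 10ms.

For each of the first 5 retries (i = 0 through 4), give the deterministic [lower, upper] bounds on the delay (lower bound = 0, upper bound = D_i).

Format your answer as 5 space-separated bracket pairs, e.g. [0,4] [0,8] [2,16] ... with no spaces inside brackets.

Computing bounds per retry:
  i=0: D_i=min(4*2^0,10)=4, bounds=[0,4]
  i=1: D_i=min(4*2^1,10)=8, bounds=[0,8]
  i=2: D_i=min(4*2^2,10)=10, bounds=[0,10]
  i=3: D_i=min(4*2^3,10)=10, bounds=[0,10]
  i=4: D_i=min(4*2^4,10)=10, bounds=[0,10]

Answer: [0,4] [0,8] [0,10] [0,10] [0,10]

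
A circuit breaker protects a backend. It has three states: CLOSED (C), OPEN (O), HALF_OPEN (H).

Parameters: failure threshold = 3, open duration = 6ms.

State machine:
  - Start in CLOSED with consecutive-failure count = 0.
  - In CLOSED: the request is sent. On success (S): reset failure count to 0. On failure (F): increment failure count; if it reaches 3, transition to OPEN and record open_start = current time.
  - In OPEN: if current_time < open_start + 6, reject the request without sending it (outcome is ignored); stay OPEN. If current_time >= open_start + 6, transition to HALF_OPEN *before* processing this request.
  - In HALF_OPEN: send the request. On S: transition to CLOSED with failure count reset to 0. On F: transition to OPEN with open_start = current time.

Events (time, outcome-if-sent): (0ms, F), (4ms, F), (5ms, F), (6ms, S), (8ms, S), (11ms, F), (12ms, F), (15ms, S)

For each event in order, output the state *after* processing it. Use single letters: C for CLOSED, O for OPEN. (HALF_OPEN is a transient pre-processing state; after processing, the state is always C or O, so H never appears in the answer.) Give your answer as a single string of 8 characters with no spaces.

Answer: CCOOOOOO

Derivation:
State after each event:
  event#1 t=0ms outcome=F: state=CLOSED
  event#2 t=4ms outcome=F: state=CLOSED
  event#3 t=5ms outcome=F: state=OPEN
  event#4 t=6ms outcome=S: state=OPEN
  event#5 t=8ms outcome=S: state=OPEN
  event#6 t=11ms outcome=F: state=OPEN
  event#7 t=12ms outcome=F: state=OPEN
  event#8 t=15ms outcome=S: state=OPEN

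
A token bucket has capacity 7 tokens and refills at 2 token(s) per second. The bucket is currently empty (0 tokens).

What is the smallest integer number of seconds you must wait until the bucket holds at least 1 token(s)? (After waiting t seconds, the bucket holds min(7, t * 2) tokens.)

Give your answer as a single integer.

Need t * 2 >= 1, so t >= 1/2.
Smallest integer t = ceil(1/2) = 1.

Answer: 1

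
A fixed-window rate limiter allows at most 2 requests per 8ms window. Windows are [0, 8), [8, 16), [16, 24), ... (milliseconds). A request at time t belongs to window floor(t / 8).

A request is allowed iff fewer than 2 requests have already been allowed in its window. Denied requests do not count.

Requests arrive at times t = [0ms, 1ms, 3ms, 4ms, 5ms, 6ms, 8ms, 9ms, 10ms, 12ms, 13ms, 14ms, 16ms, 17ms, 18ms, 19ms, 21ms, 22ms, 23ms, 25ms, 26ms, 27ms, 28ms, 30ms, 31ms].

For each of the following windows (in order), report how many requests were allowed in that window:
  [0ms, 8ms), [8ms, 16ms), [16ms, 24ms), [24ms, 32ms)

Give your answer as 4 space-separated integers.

Answer: 2 2 2 2

Derivation:
Processing requests:
  req#1 t=0ms (window 0): ALLOW
  req#2 t=1ms (window 0): ALLOW
  req#3 t=3ms (window 0): DENY
  req#4 t=4ms (window 0): DENY
  req#5 t=5ms (window 0): DENY
  req#6 t=6ms (window 0): DENY
  req#7 t=8ms (window 1): ALLOW
  req#8 t=9ms (window 1): ALLOW
  req#9 t=10ms (window 1): DENY
  req#10 t=12ms (window 1): DENY
  req#11 t=13ms (window 1): DENY
  req#12 t=14ms (window 1): DENY
  req#13 t=16ms (window 2): ALLOW
  req#14 t=17ms (window 2): ALLOW
  req#15 t=18ms (window 2): DENY
  req#16 t=19ms (window 2): DENY
  req#17 t=21ms (window 2): DENY
  req#18 t=22ms (window 2): DENY
  req#19 t=23ms (window 2): DENY
  req#20 t=25ms (window 3): ALLOW
  req#21 t=26ms (window 3): ALLOW
  req#22 t=27ms (window 3): DENY
  req#23 t=28ms (window 3): DENY
  req#24 t=30ms (window 3): DENY
  req#25 t=31ms (window 3): DENY

Allowed counts by window: 2 2 2 2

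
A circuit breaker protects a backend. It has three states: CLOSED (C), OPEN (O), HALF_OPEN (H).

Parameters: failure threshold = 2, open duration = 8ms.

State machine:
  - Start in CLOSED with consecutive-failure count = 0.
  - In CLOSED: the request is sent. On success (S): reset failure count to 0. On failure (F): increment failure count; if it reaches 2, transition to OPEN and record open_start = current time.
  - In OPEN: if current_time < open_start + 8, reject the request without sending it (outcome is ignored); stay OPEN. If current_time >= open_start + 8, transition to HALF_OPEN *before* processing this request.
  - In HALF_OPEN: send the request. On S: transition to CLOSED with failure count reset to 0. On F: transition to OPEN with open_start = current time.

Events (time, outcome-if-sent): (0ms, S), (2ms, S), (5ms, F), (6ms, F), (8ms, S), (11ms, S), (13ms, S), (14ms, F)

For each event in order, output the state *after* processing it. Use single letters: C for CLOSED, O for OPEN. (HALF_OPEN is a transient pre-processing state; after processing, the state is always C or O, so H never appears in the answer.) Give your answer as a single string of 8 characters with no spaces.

State after each event:
  event#1 t=0ms outcome=S: state=CLOSED
  event#2 t=2ms outcome=S: state=CLOSED
  event#3 t=5ms outcome=F: state=CLOSED
  event#4 t=6ms outcome=F: state=OPEN
  event#5 t=8ms outcome=S: state=OPEN
  event#6 t=11ms outcome=S: state=OPEN
  event#7 t=13ms outcome=S: state=OPEN
  event#8 t=14ms outcome=F: state=OPEN

Answer: CCCOOOOO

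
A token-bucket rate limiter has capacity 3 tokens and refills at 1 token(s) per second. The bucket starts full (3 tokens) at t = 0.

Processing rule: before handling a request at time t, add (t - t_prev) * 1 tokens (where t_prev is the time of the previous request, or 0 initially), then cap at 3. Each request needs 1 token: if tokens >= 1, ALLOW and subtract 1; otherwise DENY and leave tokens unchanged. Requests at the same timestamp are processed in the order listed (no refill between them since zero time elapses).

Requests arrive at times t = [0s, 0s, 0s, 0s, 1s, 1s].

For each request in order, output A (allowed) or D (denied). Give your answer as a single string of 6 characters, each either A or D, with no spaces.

Simulating step by step:
  req#1 t=0s: ALLOW
  req#2 t=0s: ALLOW
  req#3 t=0s: ALLOW
  req#4 t=0s: DENY
  req#5 t=1s: ALLOW
  req#6 t=1s: DENY

Answer: AAADAD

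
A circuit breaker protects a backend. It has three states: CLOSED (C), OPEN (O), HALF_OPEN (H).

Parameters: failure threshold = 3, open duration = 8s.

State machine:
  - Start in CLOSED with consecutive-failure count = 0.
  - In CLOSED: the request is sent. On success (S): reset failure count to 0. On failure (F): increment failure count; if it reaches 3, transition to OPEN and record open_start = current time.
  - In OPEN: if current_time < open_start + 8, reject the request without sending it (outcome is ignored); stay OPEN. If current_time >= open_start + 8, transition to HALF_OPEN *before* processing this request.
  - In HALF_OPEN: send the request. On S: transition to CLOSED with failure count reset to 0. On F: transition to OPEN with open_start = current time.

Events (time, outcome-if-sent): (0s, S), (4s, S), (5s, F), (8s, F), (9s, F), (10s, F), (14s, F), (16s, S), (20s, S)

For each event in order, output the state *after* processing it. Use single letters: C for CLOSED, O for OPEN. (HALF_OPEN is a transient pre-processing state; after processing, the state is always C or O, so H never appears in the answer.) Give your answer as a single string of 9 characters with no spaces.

State after each event:
  event#1 t=0s outcome=S: state=CLOSED
  event#2 t=4s outcome=S: state=CLOSED
  event#3 t=5s outcome=F: state=CLOSED
  event#4 t=8s outcome=F: state=CLOSED
  event#5 t=9s outcome=F: state=OPEN
  event#6 t=10s outcome=F: state=OPEN
  event#7 t=14s outcome=F: state=OPEN
  event#8 t=16s outcome=S: state=OPEN
  event#9 t=20s outcome=S: state=CLOSED

Answer: CCCCOOOOC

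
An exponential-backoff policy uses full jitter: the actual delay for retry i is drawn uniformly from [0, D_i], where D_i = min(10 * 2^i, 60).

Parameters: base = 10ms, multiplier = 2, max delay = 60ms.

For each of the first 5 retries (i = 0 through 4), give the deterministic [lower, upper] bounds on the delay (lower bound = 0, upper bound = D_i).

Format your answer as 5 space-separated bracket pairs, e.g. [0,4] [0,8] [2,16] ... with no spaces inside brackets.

Computing bounds per retry:
  i=0: D_i=min(10*2^0,60)=10, bounds=[0,10]
  i=1: D_i=min(10*2^1,60)=20, bounds=[0,20]
  i=2: D_i=min(10*2^2,60)=40, bounds=[0,40]
  i=3: D_i=min(10*2^3,60)=60, bounds=[0,60]
  i=4: D_i=min(10*2^4,60)=60, bounds=[0,60]

Answer: [0,10] [0,20] [0,40] [0,60] [0,60]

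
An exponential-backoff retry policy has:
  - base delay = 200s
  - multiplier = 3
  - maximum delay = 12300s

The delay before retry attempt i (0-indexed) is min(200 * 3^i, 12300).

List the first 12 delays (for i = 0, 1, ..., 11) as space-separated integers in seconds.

Answer: 200 600 1800 5400 12300 12300 12300 12300 12300 12300 12300 12300

Derivation:
Computing each delay:
  i=0: min(200*3^0, 12300) = 200
  i=1: min(200*3^1, 12300) = 600
  i=2: min(200*3^2, 12300) = 1800
  i=3: min(200*3^3, 12300) = 5400
  i=4: min(200*3^4, 12300) = 12300
  i=5: min(200*3^5, 12300) = 12300
  i=6: min(200*3^6, 12300) = 12300
  i=7: min(200*3^7, 12300) = 12300
  i=8: min(200*3^8, 12300) = 12300
  i=9: min(200*3^9, 12300) = 12300
  i=10: min(200*3^10, 12300) = 12300
  i=11: min(200*3^11, 12300) = 12300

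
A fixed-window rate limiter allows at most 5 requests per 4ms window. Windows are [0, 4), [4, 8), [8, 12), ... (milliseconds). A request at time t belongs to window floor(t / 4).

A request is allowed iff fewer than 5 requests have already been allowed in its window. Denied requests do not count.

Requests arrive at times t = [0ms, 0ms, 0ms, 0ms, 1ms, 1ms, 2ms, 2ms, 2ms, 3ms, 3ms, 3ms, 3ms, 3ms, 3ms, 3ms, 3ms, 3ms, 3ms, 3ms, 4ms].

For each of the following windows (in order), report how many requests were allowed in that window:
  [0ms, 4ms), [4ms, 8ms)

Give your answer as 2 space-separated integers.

Answer: 5 1

Derivation:
Processing requests:
  req#1 t=0ms (window 0): ALLOW
  req#2 t=0ms (window 0): ALLOW
  req#3 t=0ms (window 0): ALLOW
  req#4 t=0ms (window 0): ALLOW
  req#5 t=1ms (window 0): ALLOW
  req#6 t=1ms (window 0): DENY
  req#7 t=2ms (window 0): DENY
  req#8 t=2ms (window 0): DENY
  req#9 t=2ms (window 0): DENY
  req#10 t=3ms (window 0): DENY
  req#11 t=3ms (window 0): DENY
  req#12 t=3ms (window 0): DENY
  req#13 t=3ms (window 0): DENY
  req#14 t=3ms (window 0): DENY
  req#15 t=3ms (window 0): DENY
  req#16 t=3ms (window 0): DENY
  req#17 t=3ms (window 0): DENY
  req#18 t=3ms (window 0): DENY
  req#19 t=3ms (window 0): DENY
  req#20 t=3ms (window 0): DENY
  req#21 t=4ms (window 1): ALLOW

Allowed counts by window: 5 1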